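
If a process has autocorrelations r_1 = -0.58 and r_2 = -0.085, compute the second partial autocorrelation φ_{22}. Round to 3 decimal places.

-0.635

φ_{22} = (r_2 − r_1²) / (1 − r_1²)
r_1² = (-0.58)² = 0.3364
Numerator = -0.085 − 0.3364 = -0.4214; denominator = 1 − 0.3364 = 0.6636
φ_{22} = -0.4214 / 0.6636 = -0.635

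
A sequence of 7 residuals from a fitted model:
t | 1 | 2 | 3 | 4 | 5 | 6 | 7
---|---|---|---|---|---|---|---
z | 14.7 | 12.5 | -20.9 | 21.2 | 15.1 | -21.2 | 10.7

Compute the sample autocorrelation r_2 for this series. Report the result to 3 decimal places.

-0.398

Mean z̄ = (14.7 + 12.5 − 20.9 + 21.2 + 15.1 − 21.2 + 10.7)/7 = 4.5857
Deviations from mean: 10.1143, 7.9143, -25.4857, 16.6143, 10.5143, -25.7857, 6.1143
Σ(z_t−z̄)(z_{t+2}−z̄) = (-257.7698) + (131.4902) + (-267.9641) + (-428.4112) + (64.2873) = -758.3676
Denominator Σ(z_t−z̄)² = 1903.3286
r_2 = -758.3676 / 1903.3286 = -0.398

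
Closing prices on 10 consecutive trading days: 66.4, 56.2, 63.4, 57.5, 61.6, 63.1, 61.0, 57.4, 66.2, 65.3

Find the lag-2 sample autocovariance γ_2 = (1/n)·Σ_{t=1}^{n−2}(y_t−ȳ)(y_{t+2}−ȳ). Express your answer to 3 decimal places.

Mean ȳ = (66.4 + 56.2 + 63.4 + 57.5 + 61.6 + 63.1 + 61.0 + 57.4 + 66.2 + 65.3)/10 = 61.8100
Σ_{t=1}^{8}(y_t−ȳ)(y_{t+2}−ȳ) = 1.1178
γ_2 = 1.1178 / 10 = 0.112

0.112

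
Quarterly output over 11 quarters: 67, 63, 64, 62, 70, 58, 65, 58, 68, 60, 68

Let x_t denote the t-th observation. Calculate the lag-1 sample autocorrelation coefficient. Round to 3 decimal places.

-0.701

Mean x̄ = (67 + 63 + 64 + 62 + 70 + 58 + 65 + 58 + 68 + 60 + 68)/11 = 63.9091
Numerator Σ_{t=1}^{10}(x_t−x̄)(x_{t+1}−x̄) = -119.7355
Denominator Σ(x_t−x̄)² = 170.9091
r_1 = -119.7355 / 170.9091 = -0.701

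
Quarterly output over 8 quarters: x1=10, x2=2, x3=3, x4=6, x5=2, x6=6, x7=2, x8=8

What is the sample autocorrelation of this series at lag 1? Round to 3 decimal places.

-0.451

Mean x̄ = (10 + 2 + 3 + 6 + 2 + 6 + 2 + 8)/8 = 4.8750
Deviations from mean: 5.1250, -2.8750, -1.8750, 1.1250, -2.8750, 1.1250, -2.8750, 3.1250
Numerator Σ_{t=1}^{7}(x_t−x̄)(x_{t+1}−x̄) = -30.1406
Denominator Σ(x_t−x̄)² = 66.8750
r_1 = -30.1406 / 66.8750 = -0.451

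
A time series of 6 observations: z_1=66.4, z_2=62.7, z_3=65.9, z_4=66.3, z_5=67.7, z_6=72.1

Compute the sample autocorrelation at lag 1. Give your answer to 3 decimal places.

0.220

Mean z̄ = (66.4 + 62.7 + 65.9 + 66.3 + 67.7 + 72.1)/6 = 66.8500
Numerator Σ_{t=1}^{5}(z_t−z̄)(z_{t+1}−z̄) = 10.3275
Denominator Σ(z_t−z̄)² = 46.9150
r_1 = 10.3275 / 46.9150 = 0.220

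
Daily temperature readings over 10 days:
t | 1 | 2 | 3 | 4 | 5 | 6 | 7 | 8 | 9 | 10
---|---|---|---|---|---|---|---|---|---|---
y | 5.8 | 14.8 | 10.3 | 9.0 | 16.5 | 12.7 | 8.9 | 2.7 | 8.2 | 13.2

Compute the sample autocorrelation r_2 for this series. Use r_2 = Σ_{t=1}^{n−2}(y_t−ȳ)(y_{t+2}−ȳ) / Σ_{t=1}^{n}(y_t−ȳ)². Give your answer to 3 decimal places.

-0.347

Mean ȳ = (5.8 + 14.8 + 10.3 + 9.0 + 16.5 + 12.7 + 8.9 + 2.7 + 8.2 + 13.2)/10 = 10.2100
Numerator Σ_{t=1}^{8}(y_t−ȳ)(y_{t+2}−ȳ) = -55.1592
Denominator Σ(y_t−ȳ)² = 158.8490
r_2 = -55.1592 / 158.8490 = -0.347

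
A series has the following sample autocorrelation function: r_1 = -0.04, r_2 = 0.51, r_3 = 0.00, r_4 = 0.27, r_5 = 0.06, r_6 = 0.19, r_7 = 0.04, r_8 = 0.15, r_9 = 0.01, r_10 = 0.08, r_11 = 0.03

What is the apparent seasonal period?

2

The largest autocorrelation is r_2 = 0.51, with weaker echoes at lags 4 (0.27), 6 (0.19) and 8 (0.15); the remaining lags stay at or below 0.08.
The dominant spike at lag 2 indicates a seasonal period of 2.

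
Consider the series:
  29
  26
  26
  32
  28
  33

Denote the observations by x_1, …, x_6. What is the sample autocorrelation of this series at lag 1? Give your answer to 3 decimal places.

Mean x̄ = (29 + 26 + 26 + 32 + 28 + 33)/6 = 29.0000
Σ(x_t−x̄)(x_{t+1}−x̄) = (0.0000) + (9.0000) + (-9.0000) + (-3.0000) + (-4.0000) = -7.0000
Denominator Σ(x_t−x̄)² = 44.0000
r_1 = -7.0000 / 44.0000 = -0.159

-0.159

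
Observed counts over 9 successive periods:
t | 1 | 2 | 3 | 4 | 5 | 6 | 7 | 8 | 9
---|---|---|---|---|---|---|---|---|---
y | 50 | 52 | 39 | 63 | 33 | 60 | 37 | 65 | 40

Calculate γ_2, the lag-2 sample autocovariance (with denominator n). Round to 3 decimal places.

Mean ȳ = (50 + 52 + 39 + 63 + 33 + 60 + 37 + 65 + 40)/9 = 48.7778
Σ_{t=1}^{7}(y_t−ȳ)(y_{t+2}−ȳ) = 819.0123
γ_2 = 819.0123 / 9 = 91.001

91.001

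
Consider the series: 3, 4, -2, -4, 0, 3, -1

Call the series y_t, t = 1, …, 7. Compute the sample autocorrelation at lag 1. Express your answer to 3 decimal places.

Mean ȳ = (3 + 4 − 2 − 4 + 0 + 3 − 1)/7 = 0.4286
Deviations from mean: 2.5714, 3.5714, -2.4286, -4.4286, -0.4286, 2.5714, -1.4286
Σ(y_t−ȳ)(y_{t+1}−ȳ) = (9.1837) + (-8.6735) + (10.7551) + (1.8980) + (-1.1020) + (-3.6735) = 8.3878
Denominator Σ(y_t−ȳ)² = 53.7143
r_1 = 8.3878 / 53.7143 = 0.156

0.156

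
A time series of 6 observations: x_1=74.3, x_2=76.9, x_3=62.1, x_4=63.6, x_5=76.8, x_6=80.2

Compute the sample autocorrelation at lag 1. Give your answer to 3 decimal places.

0.165

Mean x̄ = (74.3 + 76.9 + 62.1 + 63.6 + 76.8 + 80.2)/6 = 72.3167
Deviations from mean: 1.9833, 4.5833, -10.2167, -8.7167, 4.4833, 7.8833
Numerator Σ_{t=1}^{5}(x_t−x̄)(x_{t+1}−x̄) = 47.5831
Denominator Σ(x_t−x̄)² = 287.5483
r_1 = 47.5831 / 287.5483 = 0.165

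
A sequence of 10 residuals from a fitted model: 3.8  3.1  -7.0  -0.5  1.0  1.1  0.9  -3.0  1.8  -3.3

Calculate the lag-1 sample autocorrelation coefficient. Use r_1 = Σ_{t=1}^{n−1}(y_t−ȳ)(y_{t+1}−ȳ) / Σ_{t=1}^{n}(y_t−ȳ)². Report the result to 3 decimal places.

Mean ȳ = (3.8 + 3.1 − 7.0 − 0.5 + 1.0 + 1.1 + 0.9 − 3.0 + 1.8 − 3.3)/10 = -0.2100
Numerator Σ_{t=1}^{9}(y_t−ȳ)(y_{t+1}−ȳ) = -19.4601
Denominator Σ(y_t−ȳ)² = 99.0090
r_1 = -19.4601 / 99.0090 = -0.197

-0.197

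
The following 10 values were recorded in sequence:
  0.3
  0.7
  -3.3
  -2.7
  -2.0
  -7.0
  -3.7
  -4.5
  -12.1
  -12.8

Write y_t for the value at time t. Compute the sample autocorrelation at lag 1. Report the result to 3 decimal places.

0.479

Mean ȳ = (0.3 + 0.7 − 3.3 − 2.7 − 2.0 − 7.0 − 3.7 − 4.5 − 12.1 − 12.8)/10 = -4.7100
Numerator Σ_{t=1}^{9}(y_t−ȳ)(y_{t+1}−ȳ) = 92.9399
Denominator Σ(y_t−ȳ)² = 194.1090
r_1 = 92.9399 / 194.1090 = 0.479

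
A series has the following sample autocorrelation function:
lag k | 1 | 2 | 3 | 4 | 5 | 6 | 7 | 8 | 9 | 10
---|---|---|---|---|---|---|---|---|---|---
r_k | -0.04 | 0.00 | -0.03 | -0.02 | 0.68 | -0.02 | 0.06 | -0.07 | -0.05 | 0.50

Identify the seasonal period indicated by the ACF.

5

The largest autocorrelation is r_5 = 0.68, with a weaker echo at lag 10 (0.50); the remaining lags stay at or below 0.06.
The dominant spike at lag 5 indicates a seasonal period of 5.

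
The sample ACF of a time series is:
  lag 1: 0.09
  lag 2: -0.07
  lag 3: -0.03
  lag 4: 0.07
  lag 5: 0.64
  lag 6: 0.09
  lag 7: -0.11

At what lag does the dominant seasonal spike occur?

5

The largest autocorrelation is r_5 = 0.64; the remaining lags stay at or below 0.09.
The dominant spike at lag 5 indicates a seasonal period of 5.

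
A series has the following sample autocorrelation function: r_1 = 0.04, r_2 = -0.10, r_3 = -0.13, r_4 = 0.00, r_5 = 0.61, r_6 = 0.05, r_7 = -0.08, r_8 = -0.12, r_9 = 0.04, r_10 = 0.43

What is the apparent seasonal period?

5

The largest autocorrelation is r_5 = 0.61, with a weaker echo at lag 10 (0.43); the remaining lags stay at or below 0.05.
The dominant spike at lag 5 indicates a seasonal period of 5.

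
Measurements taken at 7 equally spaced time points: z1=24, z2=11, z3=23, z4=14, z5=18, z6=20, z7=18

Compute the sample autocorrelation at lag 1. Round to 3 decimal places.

-0.741

Mean z̄ = (24 + 11 + 23 + 14 + 18 + 20 + 18)/7 = 18.2857
Deviations from mean: 5.7143, -7.2857, 4.7143, -4.2857, -0.2857, 1.7143, -0.2857
Numerator Σ_{t=1}^{6}(z_t−z̄)(z_{t+1}−z̄) = -95.9388
Denominator Σ(z_t−z̄)² = 129.4286
r_1 = -95.9388 / 129.4286 = -0.741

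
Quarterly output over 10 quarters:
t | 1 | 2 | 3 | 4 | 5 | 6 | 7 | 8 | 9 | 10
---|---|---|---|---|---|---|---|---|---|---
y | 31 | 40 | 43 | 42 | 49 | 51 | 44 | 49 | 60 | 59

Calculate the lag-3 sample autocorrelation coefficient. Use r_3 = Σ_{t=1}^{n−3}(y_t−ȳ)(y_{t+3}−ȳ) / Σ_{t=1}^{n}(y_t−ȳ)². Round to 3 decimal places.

0.122

Mean ȳ = (31 + 40 + 43 + 42 + 49 + 51 + 44 + 49 + 60 + 59)/10 = 46.8000
Numerator Σ_{t=1}^{7}(y_t−ȳ)(y_{t+3}−ȳ) = 84.4800
Denominator Σ(y_t−ȳ)² = 691.6000
r_3 = 84.4800 / 691.6000 = 0.122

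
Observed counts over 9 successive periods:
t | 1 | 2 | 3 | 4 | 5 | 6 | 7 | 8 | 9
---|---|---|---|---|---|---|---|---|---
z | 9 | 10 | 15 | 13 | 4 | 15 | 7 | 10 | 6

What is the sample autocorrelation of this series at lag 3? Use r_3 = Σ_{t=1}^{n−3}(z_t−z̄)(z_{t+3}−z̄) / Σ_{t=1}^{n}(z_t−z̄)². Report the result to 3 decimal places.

-0.056

Mean z̄ = (9 + 10 + 15 + 13 + 4 + 15 + 7 + 10 + 6)/9 = 9.8889
Numerator Σ_{t=1}^{6}(z_t−z̄)(z_{t+3}−z̄) = -6.8148
Denominator Σ(z_t−z̄)² = 120.8889
r_3 = -6.8148 / 120.8889 = -0.056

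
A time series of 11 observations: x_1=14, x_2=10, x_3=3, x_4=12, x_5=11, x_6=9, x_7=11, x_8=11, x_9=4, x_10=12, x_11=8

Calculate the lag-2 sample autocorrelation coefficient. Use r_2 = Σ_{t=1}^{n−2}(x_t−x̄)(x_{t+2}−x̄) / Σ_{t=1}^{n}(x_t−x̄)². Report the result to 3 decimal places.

Mean x̄ = (14 + 10 + 3 + 12 + 11 + 9 + 11 + 11 + 4 + 12 + 8)/11 = 9.5455
Numerator Σ_{t=1}^{9}(x_t−x̄)(x_{t+2}−x̄) = -33.5041
Denominator Σ(x_t−x̄)² = 114.7273
r_2 = -33.5041 / 114.7273 = -0.292

-0.292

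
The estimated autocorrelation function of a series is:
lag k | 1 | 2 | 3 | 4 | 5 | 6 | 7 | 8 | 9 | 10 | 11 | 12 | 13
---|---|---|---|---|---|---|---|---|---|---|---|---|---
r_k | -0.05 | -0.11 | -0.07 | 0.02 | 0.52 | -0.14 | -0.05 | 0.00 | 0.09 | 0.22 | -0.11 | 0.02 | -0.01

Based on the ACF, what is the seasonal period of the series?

The largest autocorrelation is r_5 = 0.52, with a weaker echo at lag 10 (0.22); the remaining lags stay at or below 0.09.
The dominant spike at lag 5 indicates a seasonal period of 5.

5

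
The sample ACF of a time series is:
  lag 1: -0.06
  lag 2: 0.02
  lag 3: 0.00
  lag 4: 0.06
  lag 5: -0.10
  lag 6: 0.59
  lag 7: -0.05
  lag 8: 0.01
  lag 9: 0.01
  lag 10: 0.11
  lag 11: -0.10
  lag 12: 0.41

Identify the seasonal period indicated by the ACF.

6

The largest autocorrelation is r_6 = 0.59, with a weaker echo at lag 12 (0.41); the remaining lags stay at or below 0.11.
The dominant spike at lag 6 indicates a seasonal period of 6.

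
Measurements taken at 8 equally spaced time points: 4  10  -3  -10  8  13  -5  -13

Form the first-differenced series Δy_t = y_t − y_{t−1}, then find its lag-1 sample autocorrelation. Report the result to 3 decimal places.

-0.012

First differences Δy: 6, -13, -7, 18, 5, -18, -8
Mean of differences = -2.4286
Numerator Σ(Δy_t−Δȳ)(Δy_{t+1}−Δȳ) = -11.3265
Denominator Σ(Δy_t−Δȳ)² = 949.7143
r_1(Δy) = -11.3265 / 949.7143 = -0.012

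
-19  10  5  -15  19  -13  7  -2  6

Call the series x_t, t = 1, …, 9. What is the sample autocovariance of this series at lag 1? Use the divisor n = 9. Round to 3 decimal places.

Mean x̄ = (-19 + 10 + 5 − 15 + 19 − 13 + 7 − 2 + 6)/9 = -0.2222
Σ_{t=1}^{8}(x_t−x̄)(x_{t+1}−x̄) = -861.6049
γ_1 = -861.6049 / 9 = -95.734

-95.734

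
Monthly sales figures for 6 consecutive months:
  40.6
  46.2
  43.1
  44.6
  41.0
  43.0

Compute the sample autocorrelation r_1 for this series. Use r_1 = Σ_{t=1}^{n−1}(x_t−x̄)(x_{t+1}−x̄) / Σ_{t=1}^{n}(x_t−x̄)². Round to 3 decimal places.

Mean x̄ = (40.6 + 46.2 + 43.1 + 44.6 + 41.0 + 43.0)/6 = 43.0833
Deviations from mean: -2.4833, 3.1167, 0.0167, 1.5167, -2.0833, -0.0833
Σ(x_t−x̄)(x_{t+1}−x̄) = (-7.7397) + (0.0519) + (0.0253) + (-3.1597) + (0.1736) = -10.6486
Denominator Σ(x_t−x̄)² = 22.5283
r_1 = -10.6486 / 22.5283 = -0.473

-0.473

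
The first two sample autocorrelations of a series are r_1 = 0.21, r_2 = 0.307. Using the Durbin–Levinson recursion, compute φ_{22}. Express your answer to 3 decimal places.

φ_{22} = (r_2 − r_1²) / (1 − r_1²)
r_1² = (0.21)² = 0.0441
Numerator = 0.307 − 0.0441 = 0.2629; denominator = 1 − 0.0441 = 0.9559
φ_{22} = 0.2629 / 0.9559 = 0.275

0.275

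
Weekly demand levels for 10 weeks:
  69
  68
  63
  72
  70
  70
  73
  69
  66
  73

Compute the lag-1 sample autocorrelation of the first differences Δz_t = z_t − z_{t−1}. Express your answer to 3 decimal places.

First differences Δz: -1, -5, 9, -2, 0, 3, -4, -3, 7
Mean of differences = 0.4444
Numerator Σ(Δz_t−Δz̄)(Δz_{t+1}−Δz̄) = -78.3086
Denominator Σ(Δz_t−Δz̄)² = 192.2222
r_1(Δz) = -78.3086 / 192.2222 = -0.407

-0.407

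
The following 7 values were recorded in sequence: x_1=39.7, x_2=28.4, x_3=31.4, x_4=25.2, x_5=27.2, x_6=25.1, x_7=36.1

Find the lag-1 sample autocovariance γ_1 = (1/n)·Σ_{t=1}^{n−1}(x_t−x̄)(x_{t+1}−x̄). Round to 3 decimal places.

-3.112

Mean x̄ = (39.7 + 28.4 + 31.4 + 25.2 + 27.2 + 25.1 + 36.1)/7 = 30.4429
Deviations: 9.2571, -2.0429, 0.9571, -5.2429, -3.2429, -5.3429, 5.6571
Σ_{t=1}^{6}(x_t−x̄)(x_{t+1}−x̄) = -21.7818
γ_1 = -21.7818 / 7 = -3.112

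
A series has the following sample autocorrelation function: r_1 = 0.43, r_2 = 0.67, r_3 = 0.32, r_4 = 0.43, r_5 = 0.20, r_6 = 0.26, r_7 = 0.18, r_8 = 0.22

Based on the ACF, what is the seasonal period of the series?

The largest autocorrelation is r_2 = 0.67; the remaining lags stay at or below 0.43.
The dominant spike at lag 2 indicates a seasonal period of 2.

2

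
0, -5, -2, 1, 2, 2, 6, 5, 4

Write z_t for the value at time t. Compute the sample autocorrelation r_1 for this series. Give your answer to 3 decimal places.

Mean z̄ = (0 − 5 − 2 + 1 + 2 + 2 + 6 + 5 + 4)/9 = 1.4444
Numerator Σ_{t=1}^{8}(z_t−z̄)(z_{t+1}−z̄) = 60.9136
Denominator Σ(z_t−z̄)² = 96.2222
r_1 = 60.9136 / 96.2222 = 0.633

0.633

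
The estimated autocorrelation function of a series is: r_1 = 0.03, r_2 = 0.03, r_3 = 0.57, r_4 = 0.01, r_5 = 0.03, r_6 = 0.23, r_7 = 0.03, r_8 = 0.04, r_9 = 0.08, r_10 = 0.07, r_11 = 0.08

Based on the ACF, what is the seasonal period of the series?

3

The largest autocorrelation is r_3 = 0.57, with a weaker echo at lag 6 (0.23); the remaining lags stay at or below 0.08.
The dominant spike at lag 3 indicates a seasonal period of 3.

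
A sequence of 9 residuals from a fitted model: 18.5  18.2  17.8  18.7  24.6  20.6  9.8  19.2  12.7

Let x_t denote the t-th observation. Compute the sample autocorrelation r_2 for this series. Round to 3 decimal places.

Mean x̄ = (18.5 + 18.2 + 17.8 + 18.7 + 24.6 + 20.6 + 9.8 + 19.2 + 12.7)/9 = 17.7889
Σ(x_t−x̄)(x_{t+2}−x̄) = (0.0079) + (0.3746) + (0.0757) + (2.5612) + (-54.4132) + (3.9668) + (40.6546) = -6.7725
Denominator Σ(x_t−x̄)² = 147.5089
r_2 = -6.7725 / 147.5089 = -0.046

-0.046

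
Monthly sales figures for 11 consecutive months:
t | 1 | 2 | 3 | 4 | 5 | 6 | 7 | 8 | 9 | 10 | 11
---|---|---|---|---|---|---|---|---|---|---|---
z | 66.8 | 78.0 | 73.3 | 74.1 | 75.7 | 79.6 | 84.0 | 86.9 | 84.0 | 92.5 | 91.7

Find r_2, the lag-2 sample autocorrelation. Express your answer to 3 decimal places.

0.405

Mean z̄ = (66.8 + 78.0 + 73.3 + 74.1 + 75.7 + 79.6 + 84.0 + 86.9 + 84.0 + 92.5 + 91.7)/11 = 80.6000
Numerator Σ_{t=1}^{9}(z_t−z̄)(z_{t+2}−z̄) = 261.2200
Denominator Σ(z_t−z̄)² = 645.3800
r_2 = 261.2200 / 645.3800 = 0.405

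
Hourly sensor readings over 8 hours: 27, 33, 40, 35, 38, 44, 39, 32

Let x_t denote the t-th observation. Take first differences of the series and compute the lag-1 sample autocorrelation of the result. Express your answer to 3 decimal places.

First differences Δx: 6, 7, -5, 3, 6, -5, -7
Mean of differences = 0.7143
Numerator Σ(Δx_t−Δx̄)(Δx_{t+1}−Δx̄) = 10.2041
Denominator Σ(Δx_t−Δx̄)² = 225.4286
r_1(Δx) = 10.2041 / 225.4286 = 0.045

0.045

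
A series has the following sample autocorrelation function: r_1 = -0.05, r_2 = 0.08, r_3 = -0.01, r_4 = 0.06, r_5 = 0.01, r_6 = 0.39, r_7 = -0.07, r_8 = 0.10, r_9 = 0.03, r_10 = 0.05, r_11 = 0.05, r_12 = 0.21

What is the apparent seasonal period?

The largest autocorrelation is r_6 = 0.39, with a weaker echo at lag 12 (0.21); the remaining lags stay at or below 0.10.
The dominant spike at lag 6 indicates a seasonal period of 6.

6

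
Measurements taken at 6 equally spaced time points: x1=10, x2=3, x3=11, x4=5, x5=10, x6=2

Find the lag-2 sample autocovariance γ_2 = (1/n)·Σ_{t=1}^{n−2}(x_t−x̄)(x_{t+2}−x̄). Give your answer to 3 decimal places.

7.046

Mean x̄ = (10 + 3 + 11 + 5 + 10 + 2)/6 = 6.8333
Deviations: 3.1667, -3.8333, 4.1667, -1.8333, 3.1667, -4.8333
Σ_{t=1}^{4}(x_t−x̄)(x_{t+2}−x̄) = 42.2778
γ_2 = 42.2778 / 6 = 7.046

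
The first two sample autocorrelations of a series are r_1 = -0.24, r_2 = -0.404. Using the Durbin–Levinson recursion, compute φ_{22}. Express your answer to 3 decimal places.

φ_{22} = (r_2 − r_1²) / (1 − r_1²)
r_1² = (-0.24)² = 0.0576
Numerator = -0.404 − 0.0576 = -0.4616; denominator = 1 − 0.0576 = 0.9424
φ_{22} = -0.4616 / 0.9424 = -0.490

-0.490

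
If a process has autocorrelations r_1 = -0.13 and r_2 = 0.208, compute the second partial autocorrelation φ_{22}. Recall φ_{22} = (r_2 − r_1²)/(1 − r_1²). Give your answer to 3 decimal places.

φ_{22} = (r_2 − r_1²) / (1 − r_1²)
r_1² = (-0.13)² = 0.0169
Numerator = 0.208 − 0.0169 = 0.1911; denominator = 1 − 0.0169 = 0.9831
φ_{22} = 0.1911 / 0.9831 = 0.194

0.194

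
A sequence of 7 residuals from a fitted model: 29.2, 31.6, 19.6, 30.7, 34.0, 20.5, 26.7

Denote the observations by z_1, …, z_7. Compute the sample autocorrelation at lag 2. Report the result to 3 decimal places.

Mean z̄ = (29.2 + 31.6 + 19.6 + 30.7 + 34.0 + 20.5 + 26.7)/7 = 27.4714
Deviations from mean: 1.7286, 4.1286, -7.8714, 3.2286, 6.5286, -6.9714, -0.7714
Numerator Σ_{t=1}^{5}(z_t−z̄)(z_{t+2}−z̄) = -79.2102
Denominator Σ(z_t−z̄)² = 184.2343
r_2 = -79.2102 / 184.2343 = -0.430

-0.430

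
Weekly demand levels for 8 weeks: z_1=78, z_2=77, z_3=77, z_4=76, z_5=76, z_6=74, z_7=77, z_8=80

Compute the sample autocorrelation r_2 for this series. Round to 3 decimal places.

Mean z̄ = (78 + 77 + 77 + 76 + 76 + 74 + 77 + 80)/8 = 76.8750
Deviations from mean: 1.1250, 0.1250, 0.1250, -0.8750, -0.8750, -2.8750, 0.1250, 3.1250
Numerator Σ_{t=1}^{6}(z_t−z̄)(z_{t+2}−z̄) = -6.6563
Denominator Σ(z_t−z̄)² = 20.8750
r_2 = -6.6563 / 20.8750 = -0.319

-0.319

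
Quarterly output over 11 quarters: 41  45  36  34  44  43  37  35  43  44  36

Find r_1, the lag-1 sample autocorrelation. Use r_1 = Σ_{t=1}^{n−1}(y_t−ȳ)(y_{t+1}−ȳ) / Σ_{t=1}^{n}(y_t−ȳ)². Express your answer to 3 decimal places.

-0.089

Mean ȳ = (41 + 45 + 36 + 34 + 44 + 43 + 37 + 35 + 43 + 44 + 36)/11 = 39.8182
Numerator Σ_{t=1}^{10}(y_t−ȳ)(y_{t+1}−ȳ) = -15.8512
Denominator Σ(y_t−ȳ)² = 177.6364
r_1 = -15.8512 / 177.6364 = -0.089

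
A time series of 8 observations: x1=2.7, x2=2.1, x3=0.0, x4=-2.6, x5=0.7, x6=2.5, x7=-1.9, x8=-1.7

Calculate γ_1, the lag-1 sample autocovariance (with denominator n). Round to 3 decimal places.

0.481

Mean x̄ = (2.7 + 2.1 + 0.0 − 2.6 + 0.7 + 2.5 − 1.9 − 1.7)/8 = 0.2250
Deviations: 2.4750, 1.8750, -0.2250, -2.8250, 0.4750, 2.2750, -2.1250, -1.9250
Σ_{t=1}^{7}(x_t−x̄)(x_{t+1}−x̄) = 3.8494
γ_1 = 3.8494 / 8 = 0.481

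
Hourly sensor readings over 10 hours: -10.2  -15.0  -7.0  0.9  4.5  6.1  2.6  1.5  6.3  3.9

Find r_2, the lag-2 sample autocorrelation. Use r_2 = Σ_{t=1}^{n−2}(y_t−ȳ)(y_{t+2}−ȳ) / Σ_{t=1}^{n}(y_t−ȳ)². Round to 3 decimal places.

0.161

Mean ȳ = (-10.2 − 15.0 − 7.0 + 0.9 + 4.5 + 6.1 + 2.6 + 1.5 + 6.3 + 3.9)/10 = -0.6400
Numerator Σ_{t=1}^{8}(y_t−ȳ)(y_{t+2}−ȳ) = 79.6548
Denominator Σ(y_t−ȳ)² = 496.1240
r_2 = 79.6548 / 496.1240 = 0.161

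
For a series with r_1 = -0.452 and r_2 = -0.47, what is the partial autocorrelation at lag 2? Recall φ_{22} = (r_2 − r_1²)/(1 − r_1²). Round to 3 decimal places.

-0.847

φ_{22} = (r_2 − r_1²) / (1 − r_1²)
r_1² = (-0.452)² = 0.204304
Numerator = -0.47 − 0.2043 = -0.6743; denominator = 1 − 0.2043 = 0.7957
φ_{22} = -0.6743 / 0.7957 = -0.847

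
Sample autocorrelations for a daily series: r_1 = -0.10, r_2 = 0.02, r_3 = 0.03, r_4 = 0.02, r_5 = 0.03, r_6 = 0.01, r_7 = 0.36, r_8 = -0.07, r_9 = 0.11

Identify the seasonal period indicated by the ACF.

The largest autocorrelation is r_7 = 0.36; the remaining lags stay at or below 0.11.
The dominant spike at lag 7 indicates a seasonal period of 7.

7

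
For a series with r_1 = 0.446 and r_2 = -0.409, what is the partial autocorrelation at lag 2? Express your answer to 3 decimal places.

φ_{22} = (r_2 − r_1²) / (1 − r_1²)
r_1² = (0.446)² = 0.198916
Numerator = -0.409 − 0.1989 = -0.6079; denominator = 1 − 0.1989 = 0.8011
φ_{22} = -0.6079 / 0.8011 = -0.759

-0.759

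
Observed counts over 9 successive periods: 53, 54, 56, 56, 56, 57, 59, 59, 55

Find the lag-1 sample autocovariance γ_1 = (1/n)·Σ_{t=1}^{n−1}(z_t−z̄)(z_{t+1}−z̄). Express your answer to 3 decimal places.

Mean z̄ = (53 + 54 + 56 + 56 + 56 + 57 + 59 + 59 + 55)/9 = 56.1111
Σ_{t=1}^{8}(z_t−z̄)(z_{t+1}−z̄) = 14.4321
γ_1 = 14.4321 / 9 = 1.604

1.604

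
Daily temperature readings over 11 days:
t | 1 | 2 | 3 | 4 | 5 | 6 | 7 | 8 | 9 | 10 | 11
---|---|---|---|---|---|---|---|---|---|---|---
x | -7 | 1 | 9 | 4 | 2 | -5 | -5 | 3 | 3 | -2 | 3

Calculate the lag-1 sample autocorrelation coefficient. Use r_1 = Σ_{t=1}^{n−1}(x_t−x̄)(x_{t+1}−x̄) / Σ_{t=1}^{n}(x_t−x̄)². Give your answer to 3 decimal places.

Mean x̄ = (-7 + 1 + 9 + 4 + 2 − 5 − 5 + 3 + 3 − 2 + 3)/11 = 0.5455
Numerator Σ_{t=1}^{10}(x_t−x̄)(x_{t+1}−x̄) = 37.2479
Denominator Σ(x_t−x̄)² = 228.7273
r_1 = 37.2479 / 228.7273 = 0.163

0.163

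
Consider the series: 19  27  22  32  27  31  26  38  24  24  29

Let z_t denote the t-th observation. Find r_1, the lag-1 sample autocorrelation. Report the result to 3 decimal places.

-0.261

Mean z̄ = (19 + 27 + 22 + 32 + 27 + 31 + 26 + 38 + 24 + 24 + 29)/11 = 27.1818
Numerator Σ_{t=1}^{10}(z_t−z̄)(z_{t+1}−z̄) = -71.4876
Denominator Σ(z_t−z̄)² = 273.6364
r_1 = -71.4876 / 273.6364 = -0.261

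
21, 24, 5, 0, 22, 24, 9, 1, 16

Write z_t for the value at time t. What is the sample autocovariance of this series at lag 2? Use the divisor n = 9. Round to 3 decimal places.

Mean z̄ = (21 + 24 + 5 + 0 + 22 + 24 + 9 + 1 + 16)/9 = 13.5556
Σ_{t=1}^{7}(z_t−z̄)(z_{t+2}−z̄) = -599.8395
γ_2 = -599.8395 / 9 = -66.649

-66.649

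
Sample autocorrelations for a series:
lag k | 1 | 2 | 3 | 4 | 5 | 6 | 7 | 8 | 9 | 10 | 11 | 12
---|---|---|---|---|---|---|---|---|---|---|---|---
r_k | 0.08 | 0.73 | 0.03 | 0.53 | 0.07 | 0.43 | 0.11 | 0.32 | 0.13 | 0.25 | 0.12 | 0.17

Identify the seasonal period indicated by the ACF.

2

The largest autocorrelation is r_2 = 0.73, with weaker echoes at lags 4 (0.53), 6 (0.43), 8 (0.32), 10 (0.25) and 12 (0.17); the remaining lags stay at or below 0.13.
The dominant spike at lag 2 indicates a seasonal period of 2.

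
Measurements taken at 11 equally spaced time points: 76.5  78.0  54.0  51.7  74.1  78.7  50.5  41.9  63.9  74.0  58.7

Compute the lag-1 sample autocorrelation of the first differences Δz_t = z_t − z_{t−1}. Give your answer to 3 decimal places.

0.019

First differences Δz: 1.5, -24.0, -2.3, 22.4, 4.6, -28.2, -8.6, 22.0, 10.1, -15.3
Mean of differences = -1.7800
Numerator Σ(Δz_t−Δz̄)(Δz_{t+1}−Δz̄) = 51.7016
Denominator Σ(Δz_t−Δz̄)² = 2764.0760
r_1(Δz) = 51.7016 / 2764.0760 = 0.019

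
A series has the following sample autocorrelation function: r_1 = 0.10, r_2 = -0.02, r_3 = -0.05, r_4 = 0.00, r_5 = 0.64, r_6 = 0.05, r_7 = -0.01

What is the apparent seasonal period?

The largest autocorrelation is r_5 = 0.64; the remaining lags stay at or below 0.10.
The dominant spike at lag 5 indicates a seasonal period of 5.

5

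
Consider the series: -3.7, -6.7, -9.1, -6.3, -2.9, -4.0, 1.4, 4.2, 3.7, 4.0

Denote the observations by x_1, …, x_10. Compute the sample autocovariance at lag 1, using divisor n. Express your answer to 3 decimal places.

Mean x̄ = (-3.7 − 6.7 − 9.1 − 6.3 − 2.9 − 4.0 + 1.4 + 4.2 + 3.7 + 4.0)/10 = -1.9400
Σ_{t=1}^{9}(x_t−x̄)(x_{t+1}−x̄) = 161.5984
γ_1 = 161.5984 / 10 = 16.160

16.160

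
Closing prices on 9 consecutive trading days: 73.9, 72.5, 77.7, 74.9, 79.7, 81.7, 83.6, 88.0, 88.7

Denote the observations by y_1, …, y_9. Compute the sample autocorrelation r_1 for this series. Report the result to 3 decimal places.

0.644

Mean ȳ = (73.9 + 72.5 + 77.7 + 74.9 + 79.7 + 81.7 + 83.6 + 88.0 + 88.7)/9 = 80.0778
Numerator Σ_{t=1}^{8}(y_t−ȳ)(y_{t+1}−ȳ) = 180.4117
Denominator Σ(y_t−ȳ)² = 280.3356
r_1 = 180.4117 / 280.3356 = 0.644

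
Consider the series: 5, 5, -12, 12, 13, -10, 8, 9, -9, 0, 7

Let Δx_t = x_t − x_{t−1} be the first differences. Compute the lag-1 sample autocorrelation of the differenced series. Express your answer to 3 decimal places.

First differences Δx: 0, -17, 24, 1, -23, 18, 1, -18, 9, 7
Mean of differences = 0.2000
Numerator Σ(Δx_t−Δx̄)(Δx_{t+1}−Δx̄) = -919.0400
Denominator Σ(Δx_t−Δx̄)² = 2173.6000
r_1(Δx) = -919.0400 / 2173.6000 = -0.423

-0.423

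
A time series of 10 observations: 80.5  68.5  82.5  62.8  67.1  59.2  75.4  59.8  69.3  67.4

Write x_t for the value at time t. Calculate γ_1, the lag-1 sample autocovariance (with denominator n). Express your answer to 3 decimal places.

Mean x̄ = (80.5 + 68.5 + 82.5 + 62.8 + 67.1 + 59.2 + 75.4 + 59.8 + 69.3 + 67.4)/10 = 69.2500
Σ_{t=1}^{9}(x_t−x̄)(x_{t+1}−x̄) = -188.8525
γ_1 = -188.8525 / 10 = -18.885

-18.885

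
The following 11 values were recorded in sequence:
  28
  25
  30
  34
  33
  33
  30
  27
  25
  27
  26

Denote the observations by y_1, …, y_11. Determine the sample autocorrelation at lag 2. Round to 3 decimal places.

0.108

Mean ȳ = (28 + 25 + 30 + 34 + 33 + 33 + 30 + 27 + 25 + 27 + 26)/11 = 28.9091
Numerator Σ_{t=1}^{9}(y_t−ȳ)(y_{t+2}−ȳ) = 11.8017
Denominator Σ(y_t−ȳ)² = 108.9091
r_2 = 11.8017 / 108.9091 = 0.108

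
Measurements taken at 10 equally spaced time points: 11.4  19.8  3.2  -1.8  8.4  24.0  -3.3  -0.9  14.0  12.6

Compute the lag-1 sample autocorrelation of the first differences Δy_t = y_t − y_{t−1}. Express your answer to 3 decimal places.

-0.250

First differences Δy: 8.4, -16.6, -5.0, 10.2, 15.6, -27.3, 2.4, 14.9, -1.4
Mean of differences = 0.1333
Numerator Σ(Δy_t−Δȳ)(Δy_{t+1}−Δȳ) = -424.0644
Denominator Σ(Δy_t−Δȳ)² = 1693.3800
r_1(Δy) = -424.0644 / 1693.3800 = -0.250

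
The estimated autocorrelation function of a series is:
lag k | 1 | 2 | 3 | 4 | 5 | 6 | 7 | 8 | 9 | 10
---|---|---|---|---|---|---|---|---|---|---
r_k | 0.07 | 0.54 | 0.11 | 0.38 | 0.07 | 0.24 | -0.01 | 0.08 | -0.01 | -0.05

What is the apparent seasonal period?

The largest autocorrelation is r_2 = 0.54, with weaker echoes at lags 4 (0.38) and 6 (0.24); the remaining lags stay at or below 0.11.
The dominant spike at lag 2 indicates a seasonal period of 2.

2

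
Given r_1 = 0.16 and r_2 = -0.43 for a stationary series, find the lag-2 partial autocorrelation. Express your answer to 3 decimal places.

φ_{22} = (r_2 − r_1²) / (1 − r_1²)
r_1² = (0.16)² = 0.0256
Numerator = -0.43 − 0.0256 = -0.4556; denominator = 1 − 0.0256 = 0.9744
φ_{22} = -0.4556 / 0.9744 = -0.468

-0.468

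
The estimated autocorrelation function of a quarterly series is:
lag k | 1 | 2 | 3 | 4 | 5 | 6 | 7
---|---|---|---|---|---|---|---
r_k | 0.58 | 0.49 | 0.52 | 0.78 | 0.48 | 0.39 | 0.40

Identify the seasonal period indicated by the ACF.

The largest autocorrelation is r_4 = 0.78; the remaining lags stay at or below 0.58. The elevated value at lag 1 (0.58), dropping to 0.49 at lag 2, reflects decaying short-term dependence rather than seasonality.
The dominant spike at lag 4 indicates a seasonal period of 4.

4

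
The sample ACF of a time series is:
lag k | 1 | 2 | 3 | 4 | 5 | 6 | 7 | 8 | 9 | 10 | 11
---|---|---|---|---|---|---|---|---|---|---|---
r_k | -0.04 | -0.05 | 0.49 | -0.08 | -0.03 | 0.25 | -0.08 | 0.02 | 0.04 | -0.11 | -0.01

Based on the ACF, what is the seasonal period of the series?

3

The largest autocorrelation is r_3 = 0.49, with a weaker echo at lag 6 (0.25); the remaining lags stay at or below 0.04.
The dominant spike at lag 3 indicates a seasonal period of 3.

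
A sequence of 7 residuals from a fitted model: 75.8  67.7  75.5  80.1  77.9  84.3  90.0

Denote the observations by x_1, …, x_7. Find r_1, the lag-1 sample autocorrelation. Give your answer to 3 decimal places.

0.401

Mean x̄ = (75.8 + 67.7 + 75.5 + 80.1 + 77.9 + 84.3 + 90.0)/7 = 78.7571
Deviations from mean: -2.9571, -11.0571, -3.2571, 1.3429, -0.8571, 5.5429, 11.2429
Numerator Σ_{t=1}^{6}(x_t−x̄)(x_{t+1}−x̄) = 120.7539
Denominator Σ(x_t−x̄)² = 301.2771
r_1 = 120.7539 / 301.2771 = 0.401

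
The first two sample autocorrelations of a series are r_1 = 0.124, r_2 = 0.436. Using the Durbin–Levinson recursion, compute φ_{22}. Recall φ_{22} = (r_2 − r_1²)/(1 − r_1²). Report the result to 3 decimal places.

φ_{22} = (r_2 − r_1²) / (1 − r_1²)
r_1² = (0.124)² = 0.015376
Numerator = 0.436 − 0.0154 = 0.4206; denominator = 1 − 0.0154 = 0.9846
φ_{22} = 0.4206 / 0.9846 = 0.427

0.427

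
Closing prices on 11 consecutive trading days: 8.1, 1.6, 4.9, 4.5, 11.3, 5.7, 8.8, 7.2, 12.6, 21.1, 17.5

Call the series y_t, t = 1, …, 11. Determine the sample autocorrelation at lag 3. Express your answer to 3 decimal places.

Mean ȳ = (8.1 + 1.6 + 4.9 + 4.5 + 11.3 + 5.7 + 8.8 + 7.2 + 12.6 + 21.1 + 17.5)/11 = 9.3909
Numerator Σ_{t=1}^{8}(y_t−ȳ)(y_{t+3}−ȳ) = -29.8066
Denominator Σ(y_t−ȳ)² = 342.0291
r_3 = -29.8066 / 342.0291 = -0.087

-0.087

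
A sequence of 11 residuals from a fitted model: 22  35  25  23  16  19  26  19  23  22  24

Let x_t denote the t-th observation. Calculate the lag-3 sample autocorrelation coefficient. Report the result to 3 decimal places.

Mean x̄ = (22 + 35 + 25 + 23 + 16 + 19 + 26 + 19 + 23 + 22 + 24)/11 = 23.0909
Numerator Σ_{t=1}^{8}(x_t−x̄)(x_{t+3}−x̄) = -69.9339
Denominator Σ(x_t−x̄)² = 240.9091
r_3 = -69.9339 / 240.9091 = -0.290

-0.290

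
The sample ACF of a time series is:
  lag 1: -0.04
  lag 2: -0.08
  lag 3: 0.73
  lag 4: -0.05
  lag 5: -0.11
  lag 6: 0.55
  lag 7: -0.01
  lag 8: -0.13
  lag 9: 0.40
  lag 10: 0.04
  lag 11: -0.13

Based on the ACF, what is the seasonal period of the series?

The largest autocorrelation is r_3 = 0.73, with weaker echoes at lags 6 (0.55) and 9 (0.40); the remaining lags stay at or below 0.04.
The dominant spike at lag 3 indicates a seasonal period of 3.

3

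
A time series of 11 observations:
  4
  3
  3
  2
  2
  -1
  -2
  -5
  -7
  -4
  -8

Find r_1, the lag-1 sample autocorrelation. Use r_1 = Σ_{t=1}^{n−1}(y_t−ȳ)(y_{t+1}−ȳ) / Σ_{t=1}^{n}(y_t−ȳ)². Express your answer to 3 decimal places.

Mean ȳ = (4 + 3 + 3 + 2 + 2 − 1 − 2 − 5 − 7 − 4 − 8)/11 = -1.1818
Numerator Σ_{t=1}^{10}(y_t−ȳ)(y_{t+1}−ȳ) = 123.9669
Denominator Σ(y_t−ȳ)² = 185.6364
r_1 = 123.9669 / 185.6364 = 0.668

0.668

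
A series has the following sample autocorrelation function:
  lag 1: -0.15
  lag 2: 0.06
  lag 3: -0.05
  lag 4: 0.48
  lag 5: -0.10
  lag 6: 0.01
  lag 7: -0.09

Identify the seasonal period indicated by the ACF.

The largest autocorrelation is r_4 = 0.48; the remaining lags stay at or below 0.06.
The dominant spike at lag 4 indicates a seasonal period of 4.

4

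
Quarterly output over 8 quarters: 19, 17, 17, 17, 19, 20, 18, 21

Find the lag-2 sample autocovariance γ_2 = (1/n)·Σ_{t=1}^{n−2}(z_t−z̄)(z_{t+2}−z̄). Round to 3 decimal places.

0.250

Mean z̄ = (19 + 17 + 17 + 17 + 19 + 20 + 18 + 21)/8 = 18.5000
Σ_{t=1}^{6}(z_t−z̄)(z_{t+2}−z̄) = 2.0000
γ_2 = 2.0000 / 8 = 0.250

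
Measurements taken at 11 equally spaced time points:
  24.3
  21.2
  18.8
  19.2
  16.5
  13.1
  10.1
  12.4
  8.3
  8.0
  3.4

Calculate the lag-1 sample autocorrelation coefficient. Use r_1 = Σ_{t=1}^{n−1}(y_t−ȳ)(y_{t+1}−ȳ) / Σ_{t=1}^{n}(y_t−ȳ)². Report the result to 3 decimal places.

0.631

Mean ȳ = (24.3 + 21.2 + 18.8 + 19.2 + 16.5 + 13.1 + 10.1 + 12.4 + 8.3 + 8.0 + 3.4)/11 = 14.1182
Numerator Σ_{t=1}^{10}(y_t−ȳ)(y_{t+1}−ȳ) = 260.8969
Denominator Σ(y_t−ȳ)² = 413.5364
r_1 = 260.8969 / 413.5364 = 0.631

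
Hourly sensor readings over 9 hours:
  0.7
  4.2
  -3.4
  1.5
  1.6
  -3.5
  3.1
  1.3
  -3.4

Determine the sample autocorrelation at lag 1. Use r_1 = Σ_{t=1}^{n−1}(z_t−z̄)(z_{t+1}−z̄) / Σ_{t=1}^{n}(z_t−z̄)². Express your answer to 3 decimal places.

-0.464

Mean z̄ = (0.7 + 4.2 − 3.4 + 1.5 + 1.6 − 3.5 + 3.1 + 1.3 − 3.4)/9 = 0.2333
Numerator Σ_{t=1}^{8}(z_t−z̄)(z_{t+1}−z̄) = -32.0544
Denominator Σ(z_t−z̄)² = 69.1200
r_1 = -32.0544 / 69.1200 = -0.464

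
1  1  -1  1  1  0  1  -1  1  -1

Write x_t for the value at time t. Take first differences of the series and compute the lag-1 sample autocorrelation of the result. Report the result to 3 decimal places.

-0.698

First differences Δx: 0, -2, 2, 0, -1, 1, -2, 2, -2
Mean of differences = -0.2222
Numerator Σ(Δx_t−Δx̄)(Δx_{t+1}−Δx̄) = -15.0494
Denominator Σ(Δx_t−Δx̄)² = 21.5556
r_1(Δx) = -15.0494 / 21.5556 = -0.698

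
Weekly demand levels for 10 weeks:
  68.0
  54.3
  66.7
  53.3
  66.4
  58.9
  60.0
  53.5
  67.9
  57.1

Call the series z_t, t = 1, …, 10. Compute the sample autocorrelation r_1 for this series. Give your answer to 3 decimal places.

Mean z̄ = (68.0 + 54.3 + 66.7 + 53.3 + 66.4 + 58.9 + 60.0 + 53.5 + 67.9 + 57.1)/10 = 60.6100
Numerator Σ_{t=1}^{9}(z_t−z̄)(z_{t+1}−z̄) = -253.8421
Denominator Σ(z_t−z̄)² = 337.7890
r_1 = -253.8421 / 337.7890 = -0.751

-0.751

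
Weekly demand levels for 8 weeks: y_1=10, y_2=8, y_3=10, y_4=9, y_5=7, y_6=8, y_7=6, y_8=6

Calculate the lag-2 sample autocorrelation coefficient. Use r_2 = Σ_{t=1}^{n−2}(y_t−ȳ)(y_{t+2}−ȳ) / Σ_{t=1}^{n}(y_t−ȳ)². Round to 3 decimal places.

0.222

Mean ȳ = (10 + 8 + 10 + 9 + 7 + 8 + 6 + 6)/8 = 8.0000
Deviations from mean: 2.0000, 0.0000, 2.0000, 1.0000, -1.0000, 0.0000, -2.0000, -2.0000
Σ(y_t−ȳ)(y_{t+2}−ȳ) = (4.0000) + (0.0000) + (-2.0000) + (0.0000) + (2.0000) + (0.0000) = 4.0000
Denominator Σ(y_t−ȳ)² = 18.0000
r_2 = 4.0000 / 18.0000 = 0.222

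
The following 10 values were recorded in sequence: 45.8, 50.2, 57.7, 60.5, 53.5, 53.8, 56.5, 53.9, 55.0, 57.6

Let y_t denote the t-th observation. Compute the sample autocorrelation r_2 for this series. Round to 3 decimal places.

-0.404

Mean ȳ = (45.8 + 50.2 + 57.7 + 60.5 + 53.5 + 53.8 + 56.5 + 53.9 + 55.0 + 57.6)/10 = 54.4500
Numerator Σ_{t=1}^{8}(y_t−ȳ)(y_{t+2}−ȳ) = -63.0400
Denominator Σ(y_t−ȳ)² = 156.1050
r_2 = -63.0400 / 156.1050 = -0.404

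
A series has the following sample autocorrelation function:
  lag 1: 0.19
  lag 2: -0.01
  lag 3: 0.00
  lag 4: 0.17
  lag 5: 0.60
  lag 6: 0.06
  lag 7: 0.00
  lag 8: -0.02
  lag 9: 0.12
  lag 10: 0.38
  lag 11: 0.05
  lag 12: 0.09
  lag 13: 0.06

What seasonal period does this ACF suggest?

The largest autocorrelation is r_5 = 0.60, with a weaker echo at lag 10 (0.38); the remaining lags stay at or below 0.19.
The dominant spike at lag 5 indicates a seasonal period of 5.

5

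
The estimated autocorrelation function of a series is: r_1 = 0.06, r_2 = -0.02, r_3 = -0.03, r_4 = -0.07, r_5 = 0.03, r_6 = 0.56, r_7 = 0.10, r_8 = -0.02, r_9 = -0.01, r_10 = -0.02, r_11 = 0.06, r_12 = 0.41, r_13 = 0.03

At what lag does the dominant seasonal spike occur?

6

The largest autocorrelation is r_6 = 0.56, with a weaker echo at lag 12 (0.41); the remaining lags stay at or below 0.10.
The dominant spike at lag 6 indicates a seasonal period of 6.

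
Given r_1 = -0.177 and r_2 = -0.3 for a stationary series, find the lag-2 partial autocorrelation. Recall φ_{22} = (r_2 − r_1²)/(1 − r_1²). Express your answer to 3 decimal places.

-0.342

φ_{22} = (r_2 − r_1²) / (1 − r_1²)
r_1² = (-0.177)² = 0.031329
Numerator = -0.3 − 0.0313 = -0.3313; denominator = 1 − 0.0313 = 0.9687
φ_{22} = -0.3313 / 0.9687 = -0.342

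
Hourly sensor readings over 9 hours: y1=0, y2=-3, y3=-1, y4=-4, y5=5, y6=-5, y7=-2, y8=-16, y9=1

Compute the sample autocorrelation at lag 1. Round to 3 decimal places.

-0.344

Mean ȳ = (0 − 3 − 1 − 4 + 5 − 5 − 2 − 16 + 1)/9 = -2.7778
Numerator Σ_{t=1}^{8}(y_t−ȳ)(y_{t+1}−ȳ) = -91.9383
Denominator Σ(y_t−ȳ)² = 267.5556
r_1 = -91.9383 / 267.5556 = -0.344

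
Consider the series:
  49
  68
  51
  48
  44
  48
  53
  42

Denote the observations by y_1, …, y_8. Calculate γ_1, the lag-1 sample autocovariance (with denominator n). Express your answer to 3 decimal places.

Mean ȳ = (49 + 68 + 51 + 48 + 44 + 48 + 53 + 42)/8 = 50.3750
Deviations: -1.3750, 17.6250, 0.6250, -2.3750, -6.3750, -2.3750, 2.6250, -8.3750
Σ_{t=1}^{7}(y_t−ȳ)(y_{t+1}−ȳ) = -12.6406
γ_1 = -12.6406 / 8 = -1.580

-1.580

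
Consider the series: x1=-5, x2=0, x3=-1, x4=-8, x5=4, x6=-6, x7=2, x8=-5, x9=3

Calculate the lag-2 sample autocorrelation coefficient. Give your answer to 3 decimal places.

0.466

Mean x̄ = (-5 + 0 − 1 − 8 + 4 − 6 + 2 − 5 + 3)/9 = -1.7778
Σ(x_t−x̄)(x_{t+2}−x̄) = (-2.5062) + (-11.0617) + (4.4938) + (26.2716) + (21.8272) + (13.6049) + (18.0494) = 70.6790
Denominator Σ(x_t−x̄)² = 151.5556
r_2 = 70.6790 / 151.5556 = 0.466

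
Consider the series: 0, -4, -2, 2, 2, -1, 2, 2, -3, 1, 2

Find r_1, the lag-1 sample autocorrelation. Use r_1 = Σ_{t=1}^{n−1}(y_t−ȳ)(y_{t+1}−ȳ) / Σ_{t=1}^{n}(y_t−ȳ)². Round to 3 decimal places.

0.021

Mean ȳ = (0 − 4 − 2 + 2 + 2 − 1 + 2 + 2 − 3 + 1 + 2)/11 = 0.0909
Numerator Σ_{t=1}^{10}(y_t−ȳ)(y_{t+1}−ȳ) = 1.0826
Denominator Σ(y_t−ȳ)² = 50.9091
r_1 = 1.0826 / 50.9091 = 0.021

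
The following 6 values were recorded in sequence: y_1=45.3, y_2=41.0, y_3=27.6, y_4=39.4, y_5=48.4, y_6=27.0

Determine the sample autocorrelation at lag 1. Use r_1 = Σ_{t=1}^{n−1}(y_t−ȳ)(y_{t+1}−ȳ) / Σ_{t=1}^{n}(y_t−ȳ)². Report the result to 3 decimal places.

Mean ȳ = (45.3 + 41.0 + 27.6 + 39.4 + 48.4 + 27.0)/6 = 38.1167
Deviations from mean: 7.1833, 2.8833, -10.5167, 1.2833, 10.2833, -11.1167
Numerator Σ_{t=1}^{5}(y_t−ȳ)(y_{t+1}−ȳ) = -124.2269
Denominator Σ(y_t−ȳ)² = 401.4883
r_1 = -124.2269 / 401.4883 = -0.309

-0.309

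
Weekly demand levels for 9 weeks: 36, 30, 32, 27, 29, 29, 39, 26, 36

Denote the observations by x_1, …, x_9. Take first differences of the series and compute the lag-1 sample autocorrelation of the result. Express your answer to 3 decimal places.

First differences Δx: -6, 2, -5, 2, 0, 10, -13, 10
Mean of differences = 0.0000
Numerator Σ(Δx_t−Δx̄)(Δx_{t+1}−Δx̄) = -292.0000
Denominator Σ(Δx_t−Δx̄)² = 438.0000
r_1(Δx) = -292.0000 / 438.0000 = -0.667

-0.667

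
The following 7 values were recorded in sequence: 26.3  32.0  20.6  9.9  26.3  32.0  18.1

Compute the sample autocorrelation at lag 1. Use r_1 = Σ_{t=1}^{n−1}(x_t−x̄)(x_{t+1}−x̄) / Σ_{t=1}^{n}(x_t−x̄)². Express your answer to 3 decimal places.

Mean x̄ = (26.3 + 32.0 + 20.6 + 9.9 + 26.3 + 32.0 + 18.1)/7 = 23.6000
Σ(x_t−x̄)(x_{t+1}−x̄) = (22.6800) + (-25.2000) + (41.1000) + (-36.9900) + (22.6800) + (-46.2000) = -21.9300
Denominator Σ(x_t−x̄)² = 382.6400
r_1 = -21.9300 / 382.6400 = -0.057

-0.057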